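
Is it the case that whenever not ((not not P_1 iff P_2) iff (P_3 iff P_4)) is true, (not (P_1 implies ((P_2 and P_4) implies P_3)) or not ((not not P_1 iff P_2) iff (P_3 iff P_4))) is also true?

yes

 P_1  |  P_2  |  P_3  |  P_4  ||   φ   |   ψ  
 True |  True |  True |  True || False | False
 True |  True |  True | False ||  True |  True
 True |  True | False |  True ||  True |  True
 True |  True | False | False || False | False
 True | False |  True |  True ||  True |  True
 True | False |  True | False || False | False
 True | False | False |  True || False | False
 True | False | False | False ||  True |  True
False |  True |  True |  True ||  True |  True
False |  True |  True | False || False | False
False |  True | False |  True || False | False
False |  True | False | False ||  True |  True
False | False |  True |  True || False | False
False | False |  True | False ||  True |  True
False | False | False |  True ||  True |  True
False | False | False | False || False | False
In every row where φ is true, ψ is also true, so φ ⊨ ψ.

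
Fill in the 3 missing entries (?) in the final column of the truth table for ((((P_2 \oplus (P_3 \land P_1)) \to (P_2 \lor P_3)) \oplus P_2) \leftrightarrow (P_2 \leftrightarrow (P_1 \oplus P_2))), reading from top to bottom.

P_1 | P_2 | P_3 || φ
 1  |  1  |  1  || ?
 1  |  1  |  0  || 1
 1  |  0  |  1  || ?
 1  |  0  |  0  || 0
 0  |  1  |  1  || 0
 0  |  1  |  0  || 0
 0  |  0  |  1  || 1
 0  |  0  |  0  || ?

1, 0, 1

Row P_1=1, P_2=1, P_3=1: (((P_2 \oplus (P_3 \land P_1)) \to (P_2 \lor P_3)) \oplus P_2) = 0, (P_2 \leftrightarrow (P_1 \oplus P_2)) = 0, so the formula = 1.
Row P_1=1, P_2=0, P_3=1: (((P_2 \oplus (P_3 \land P_1)) \to (P_2 \lor P_3)) \oplus P_2) = 1, (P_2 \leftrightarrow (P_1 \oplus P_2)) = 0, so the formula = 0.
Row P_1=0, P_2=0, P_3=0: (((P_2 \oplus (P_3 \land P_1)) \to (P_2 \lor P_3)) \oplus P_2) = 1, (P_2 \leftrightarrow (P_1 \oplus P_2)) = 1, so the formula = 1.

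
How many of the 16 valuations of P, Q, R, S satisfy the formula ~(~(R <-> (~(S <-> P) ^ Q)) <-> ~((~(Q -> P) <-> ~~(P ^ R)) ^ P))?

P | Q | R | S || (S <-> P) | ~(S <-> P) | (~(S <-> P) ^ Q) | (R <-> (~(S <-> P) ^ Q)) | ~(R <-> (~(S <-> P) ^ Q)) | (Q -> P) | ~(Q -> P) | (P ^ R) | ~(P ^ R) | ~~(P ^ R) | (~(Q -> P) <-> ~~(P ^ R)) | φ
1 | 1 | 1 | 1 ||     1     |     0      |        1         |            1             |             0             |    1     |     0     |    0    |    1     |     0     |             1             | 1
1 | 1 | 1 | 0 ||     0     |     1      |        0         |            0             |             1             |    1     |     0     |    0    |    1     |     0     |             1             | 0
1 | 1 | 0 | 1 ||     1     |     0      |        1         |            0             |             1             |    1     |     0     |    1    |    0     |     1     |             0             | 1
1 | 1 | 0 | 0 ||     0     |     1      |        0         |            1             |             0             |    1     |     0     |    1    |    0     |     1     |             0             | 0
1 | 0 | 1 | 1 ||     1     |     0      |        0         |            0             |             1             |    1     |     0     |    0    |    1     |     0     |             1             | 0
1 | 0 | 1 | 0 ||     0     |     1      |        1         |            1             |             0             |    1     |     0     |    0    |    1     |     0     |             1             | 1
1 | 0 | 0 | 1 ||     1     |     0      |        0         |            1             |             0             |    1     |     0     |    1    |    0     |     1     |             0             | 0
1 | 0 | 0 | 0 ||     0     |     1      |        1         |            0             |             1             |    1     |     0     |    1    |    0     |     1     |             0             | 1
0 | 1 | 1 | 1 ||     0     |     1      |        0         |            0             |             1             |    0     |     1     |    1    |    0     |     1     |             1             | 1
0 | 1 | 1 | 0 ||     1     |     0      |        1         |            1             |             0             |    0     |     1     |    1    |    0     |     1     |             1             | 0
0 | 1 | 0 | 1 ||     0     |     1      |        0         |            1             |             0             |    0     |     1     |    0    |    1     |     0     |             0             | 1
0 | 1 | 0 | 0 ||     1     |     0      |        1         |            0             |             1             |    0     |     1     |    0    |    1     |     0     |             0             | 0
0 | 0 | 1 | 1 ||     0     |     1      |        1         |            1             |             0             |    1     |     0     |    1    |    0     |     1     |             0             | 1
0 | 0 | 1 | 0 ||     1     |     0      |        0         |            0             |             1             |    1     |     0     |    1    |    0     |     1     |             0             | 0
0 | 0 | 0 | 1 ||     0     |     1      |        1         |            0             |             1             |    1     |     0     |    0    |    1     |     0     |             1             | 1
0 | 0 | 0 | 0 ||     1     |     0      |        0         |            1             |             0             |    1     |     0     |    0    |    1     |     0     |             1             | 0
The formula is true on 8 of the 16 rows.

8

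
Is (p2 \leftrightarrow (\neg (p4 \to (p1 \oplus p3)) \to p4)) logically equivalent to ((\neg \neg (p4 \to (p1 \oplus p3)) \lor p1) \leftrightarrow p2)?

  p1  |   p2  |   p3  |   p4  ||   φ   |   ψ  
False | False | False | False || False | False
False | False | False |  True || False |  True
False | False |  True | False || False | False
False | False |  True |  True || False | False
False |  True | False | False ||  True |  True
False |  True | False |  True ||  True | False
False |  True |  True | False ||  True |  True
False |  True |  True |  True ||  True |  True
 True | False | False | False || False | False
 True | False | False |  True || False | False
 True | False |  True | False || False | False
 True | False |  True |  True || False | False
 True |  True | False | False ||  True |  True
 True |  True | False |  True ||  True |  True
 True |  True |  True | False ||  True |  True
 True |  True |  True |  True ||  True |  True
The columns differ at p1=False, p2=False, p3=False, p4=True (φ=False, ψ=True), so they are not equivalent.

not equivalent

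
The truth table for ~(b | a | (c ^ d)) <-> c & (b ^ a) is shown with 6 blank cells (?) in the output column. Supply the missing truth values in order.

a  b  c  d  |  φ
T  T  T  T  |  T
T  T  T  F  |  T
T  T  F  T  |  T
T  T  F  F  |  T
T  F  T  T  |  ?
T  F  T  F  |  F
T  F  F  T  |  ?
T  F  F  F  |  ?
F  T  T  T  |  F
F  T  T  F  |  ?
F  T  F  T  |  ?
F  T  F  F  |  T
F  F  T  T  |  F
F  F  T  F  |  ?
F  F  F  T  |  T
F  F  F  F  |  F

Row a=T, b=F, c=T, d=T: ~(b | a | (c ^ d)) = F, (c & (b ^ a)) = T, so the formula = F.
Row a=T, b=F, c=F, d=T: ~(b | a | (c ^ d)) = F, (c & (b ^ a)) = F, so the formula = T.
Row a=T, b=F, c=F, d=F: ~(b | a | (c ^ d)) = F, (c & (b ^ a)) = F, so the formula = T.
Row a=F, b=T, c=T, d=F: ~(b | a | (c ^ d)) = F, (c & (b ^ a)) = T, so the formula = F.
Row a=F, b=T, c=F, d=T: ~(b | a | (c ^ d)) = F, (c & (b ^ a)) = F, so the formula = T.
Row a=F, b=F, c=T, d=F: ~(b | a | (c ^ d)) = F, (c & (b ^ a)) = F, so the formula = T.

F, T, T, F, T, T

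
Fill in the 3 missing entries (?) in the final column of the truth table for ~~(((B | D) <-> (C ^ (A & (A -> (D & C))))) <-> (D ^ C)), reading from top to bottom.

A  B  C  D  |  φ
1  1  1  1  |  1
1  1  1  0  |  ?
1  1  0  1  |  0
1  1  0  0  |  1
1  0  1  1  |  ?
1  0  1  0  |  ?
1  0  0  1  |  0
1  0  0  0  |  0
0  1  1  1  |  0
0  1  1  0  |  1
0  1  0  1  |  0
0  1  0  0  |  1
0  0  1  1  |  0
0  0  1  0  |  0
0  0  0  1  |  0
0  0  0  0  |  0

1, 1, 0

Row A=1, B=1, C=1, D=0: (((B | D) <-> (C ^ (A & (A -> (D & C))))) <-> (D ^ C)) = 1, ~(((B | D) <-> (C ^ (A & (A -> (D & C))))) <-> (D ^ C)) = 0, so the formula = 1.
Row A=1, B=0, C=1, D=1: (((B | D) <-> (C ^ (A & (A -> (D & C))))) <-> (D ^ C)) = 1, ~(((B | D) <-> (C ^ (A & (A -> (D & C))))) <-> (D ^ C)) = 0, so the formula = 1.
Row A=1, B=0, C=1, D=0: (((B | D) <-> (C ^ (A & (A -> (D & C))))) <-> (D ^ C)) = 0, ~(((B | D) <-> (C ^ (A & (A -> (D & C))))) <-> (D ^ C)) = 1, so the formula = 0.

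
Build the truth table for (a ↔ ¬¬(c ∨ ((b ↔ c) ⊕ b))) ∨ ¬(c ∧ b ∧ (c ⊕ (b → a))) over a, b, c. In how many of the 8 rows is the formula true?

7

  a      b      c    |  (b ↔ c)  ((b ↔ c) ⊕ b)  (c ∨ ((b ↔ c) ⊕ b))  ¬(c ∨ ((b ↔ c) ⊕ b))  ¬¬(c ∨ ((b ↔ c) ⊕ b))  (a ↔ ¬¬(c ∨ ((b ↔ c) ⊕ b)))  (c ∧ b)  (b → a)  (c ⊕ (b → a))  ((c ∧ b) ∧ (c ⊕ (b → a)))  ¬((c ∧ b) ∧ (c ⊕ (b → a)))    φ  
False  False  False  |    True        True              True                False                   True                     False              False     True        True                False                       True              True
False  False   True  |   False       False              True                False                   True                     False              False     True       False                False                       True              True
False   True  False  |   False        True              True                False                   True                     False              False    False       False                False                       True              True
False   True   True  |    True       False              True                False                   True                     False               True    False        True                 True                      False             False
 True  False  False  |    True        True              True                False                   True                      True              False     True        True                False                       True              True
 True  False   True  |   False       False              True                False                   True                      True              False     True       False                False                       True              True
 True   True  False  |   False        True              True                False                   True                      True              False     True        True                False                       True              True
 True   True   True  |    True       False              True                False                   True                      True               True     True       False                False                       True              True
The formula is true on 7 of the 8 rows.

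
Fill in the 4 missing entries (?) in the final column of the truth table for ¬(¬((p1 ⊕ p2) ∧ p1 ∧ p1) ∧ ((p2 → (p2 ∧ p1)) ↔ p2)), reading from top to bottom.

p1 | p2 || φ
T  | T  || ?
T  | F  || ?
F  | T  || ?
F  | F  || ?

Row p1=T, p2=T: ¬((p1 ⊕ p2) ∧ p1 ∧ p1) = T, ((p2 → (p2 ∧ p1)) ↔ p2) = T, (¬((p1 ⊕ p2) ∧ p1 ∧ p1) ∧ ((p2 → (p2 ∧ p1)) ↔ p2)) = T, so the formula = F.
Row p1=T, p2=F: ¬((p1 ⊕ p2) ∧ p1 ∧ p1) = F, ((p2 → (p2 ∧ p1)) ↔ p2) = F, (¬((p1 ⊕ p2) ∧ p1 ∧ p1) ∧ ((p2 → (p2 ∧ p1)) ↔ p2)) = F, so the formula = T.
Row p1=F, p2=T: ¬((p1 ⊕ p2) ∧ p1 ∧ p1) = T, ((p2 → (p2 ∧ p1)) ↔ p2) = F, (¬((p1 ⊕ p2) ∧ p1 ∧ p1) ∧ ((p2 → (p2 ∧ p1)) ↔ p2)) = F, so the formula = T.
Row p1=F, p2=F: ¬((p1 ⊕ p2) ∧ p1 ∧ p1) = T, ((p2 → (p2 ∧ p1)) ↔ p2) = F, (¬((p1 ⊕ p2) ∧ p1 ∧ p1) ∧ ((p2 → (p2 ∧ p1)) ↔ p2)) = F, so the formula = T.

F, T, T, T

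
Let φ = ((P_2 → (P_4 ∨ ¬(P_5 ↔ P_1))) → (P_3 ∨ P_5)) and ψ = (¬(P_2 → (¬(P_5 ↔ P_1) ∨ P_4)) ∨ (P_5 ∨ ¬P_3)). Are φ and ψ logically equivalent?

not equivalent

P_1 | P_2 | P_3 | P_4 | P_5 | φ | ψ
--- | --- | --- | --- | --- | - | -
 T  |  T  |  T  |  T  |  T  | T | T
 T  |  T  |  T  |  T  |  F  | T | F
 T  |  T  |  T  |  F  |  T  | T | T
 T  |  T  |  T  |  F  |  F  | T | F
 T  |  T  |  F  |  T  |  T  | T | T
 T  |  T  |  F  |  T  |  F  | F | T
 T  |  T  |  F  |  F  |  T  | T | T
 T  |  T  |  F  |  F  |  F  | F | T
 T  |  F  |  T  |  T  |  T  | T | T
 T  |  F  |  T  |  T  |  F  | T | F
 T  |  F  |  T  |  F  |  T  | T | T
 T  |  F  |  T  |  F  |  F  | T | F
 T  |  F  |  F  |  T  |  T  | T | T
 T  |  F  |  F  |  T  |  F  | F | T
 T  |  F  |  F  |  F  |  T  | T | T
 T  |  F  |  F  |  F  |  F  | F | T
 F  |  T  |  T  |  T  |  T  | T | T
 F  |  T  |  T  |  T  |  F  | T | F
 F  |  T  |  T  |  F  |  T  | T | T
 F  |  T  |  T  |  F  |  F  | T | T
 F  |  T  |  F  |  T  |  T  | T | T
 F  |  T  |  F  |  T  |  F  | F | T
 F  |  T  |  F  |  F  |  T  | T | T
 F  |  T  |  F  |  F  |  F  | T | T
 F  |  F  |  T  |  T  |  T  | T | T
 F  |  F  |  T  |  T  |  F  | T | F
 F  |  F  |  T  |  F  |  T  | T | T
 F  |  F  |  T  |  F  |  F  | T | F
 F  |  F  |  F  |  T  |  T  | T | T
 F  |  F  |  F  |  T  |  F  | F | T
 F  |  F  |  F  |  F  |  T  | T | T
 F  |  F  |  F  |  F  |  F  | F | T
The columns differ at P_1=T, P_2=T, P_3=T, P_4=T, P_5=F (φ=T, ψ=F), so they are not equivalent.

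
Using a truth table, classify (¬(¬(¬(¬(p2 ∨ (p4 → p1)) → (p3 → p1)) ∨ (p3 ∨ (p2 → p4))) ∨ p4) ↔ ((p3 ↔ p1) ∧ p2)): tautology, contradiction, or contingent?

contingent

p1 | p2 | p3 | p4 || (p4 → p1) | (p2 ∨ (p4 → p1)) | ¬(p2 ∨ (p4 → p1)) | (p3 → p1) | (p2 → p4) | (p3 ∨ (p2 → p4)) | (p3 ↔ p1) | ((p3 ↔ p1) ∧ p2) | φ
F  | F  | F  | F  ||     T     |        T         |         F         |     T     |     T     |        T         |     T     |        F         | F
F  | F  | F  | T  ||     F     |        F         |         T         |     T     |     T     |        T         |     T     |        F         | T
F  | F  | T  | F  ||     T     |        T         |         F         |     F     |     T     |        T         |     F     |        F         | F
F  | F  | T  | T  ||     F     |        F         |         T         |     F     |     T     |        T         |     F     |        F         | T
F  | T  | F  | F  ||     T     |        T         |         F         |     T     |     F     |        F         |     T     |        T         | F
F  | T  | F  | T  ||     F     |        T         |         F         |     T     |     T     |        T         |     T     |        T         | F
F  | T  | T  | F  ||     T     |        T         |         F         |     F     |     F     |        T         |     F     |        F         | F
F  | T  | T  | T  ||     F     |        T         |         F         |     F     |     T     |        T         |     F     |        F         | T
T  | F  | F  | F  ||     T     |        T         |         F         |     T     |     T     |        T         |     F     |        F         | F
T  | F  | F  | T  ||     T     |        T         |         F         |     T     |     T     |        T         |     F     |        F         | T
T  | F  | T  | F  ||     T     |        T         |         F         |     T     |     T     |        T         |     T     |        F         | F
T  | F  | T  | T  ||     T     |        T         |         F         |     T     |     T     |        T         |     T     |        F         | T
T  | T  | F  | F  ||     T     |        T         |         F         |     T     |     F     |        F         |     F     |        F         | T
T  | T  | F  | T  ||     T     |        T         |         F         |     T     |     T     |        T         |     F     |        F         | T
T  | T  | T  | F  ||     T     |        T         |         F         |     T     |     F     |        T         |     T     |        T         | T
T  | T  | T  | T  ||     T     |        T         |         F         |     T     |     T     |        T         |     T     |        T         | F
8 of 16 rows are T, so the formula is contingent.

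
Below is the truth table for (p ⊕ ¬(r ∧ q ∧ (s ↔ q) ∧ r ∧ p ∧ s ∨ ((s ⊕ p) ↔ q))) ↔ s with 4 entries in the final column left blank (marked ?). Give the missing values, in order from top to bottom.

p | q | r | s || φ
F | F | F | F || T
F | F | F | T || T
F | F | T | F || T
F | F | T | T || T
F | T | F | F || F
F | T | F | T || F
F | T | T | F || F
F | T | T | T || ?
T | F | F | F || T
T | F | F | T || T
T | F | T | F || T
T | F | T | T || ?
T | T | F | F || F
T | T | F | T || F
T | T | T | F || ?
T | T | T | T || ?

Row p=F, q=T, r=T, s=T: (p ⊕ ¬(r ∧ q ∧ (s ↔ q) ∧ r ∧ p ∧ s ∨ ((s ⊕ p) ↔ q))) = F, so the formula = F.
Row p=T, q=F, r=T, s=T: (p ⊕ ¬(r ∧ q ∧ (s ↔ q) ∧ r ∧ p ∧ s ∨ ((s ⊕ p) ↔ q))) = T, so the formula = T.
Row p=T, q=T, r=T, s=F: (p ⊕ ¬(r ∧ q ∧ (s ↔ q) ∧ r ∧ p ∧ s ∨ ((s ⊕ p) ↔ q))) = T, so the formula = F.
Row p=T, q=T, r=T, s=T: (p ⊕ ¬(r ∧ q ∧ (s ↔ q) ∧ r ∧ p ∧ s ∨ ((s ⊕ p) ↔ q))) = T, so the formula = T.

F, T, F, T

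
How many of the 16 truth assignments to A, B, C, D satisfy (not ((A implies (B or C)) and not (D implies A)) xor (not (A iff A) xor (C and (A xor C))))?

A  B  C  D  |  (B or C)  (A implies (B or C))  (D implies A)  not (D implies A)  (A iff A)  not (A iff A)  (A xor C)  (C and (A xor C))  φ
F  F  F  F  |     F               T                  T                F              T            F            F              F          T
F  F  F  T  |     F               T                  F                T              T            F            F              F          F
F  F  T  F  |     T               T                  T                F              T            F            T              T          F
F  F  T  T  |     T               T                  F                T              T            F            T              T          T
F  T  F  F  |     T               T                  T                F              T            F            F              F          T
F  T  F  T  |     T               T                  F                T              T            F            F              F          F
F  T  T  F  |     T               T                  T                F              T            F            T              T          F
F  T  T  T  |     T               T                  F                T              T            F            T              T          T
T  F  F  F  |     F               F                  T                F              T            F            T              F          T
T  F  F  T  |     F               F                  T                F              T            F            T              F          T
T  F  T  F  |     T               T                  T                F              T            F            F              F          T
T  F  T  T  |     T               T                  T                F              T            F            F              F          T
T  T  F  F  |     T               T                  T                F              T            F            T              F          T
T  T  F  T  |     T               T                  T                F              T            F            T              F          T
T  T  T  F  |     T               T                  T                F              T            F            F              F          T
T  T  T  T  |     T               T                  T                F              T            F            F              F          T
The formula is true on 12 of the 16 rows.

12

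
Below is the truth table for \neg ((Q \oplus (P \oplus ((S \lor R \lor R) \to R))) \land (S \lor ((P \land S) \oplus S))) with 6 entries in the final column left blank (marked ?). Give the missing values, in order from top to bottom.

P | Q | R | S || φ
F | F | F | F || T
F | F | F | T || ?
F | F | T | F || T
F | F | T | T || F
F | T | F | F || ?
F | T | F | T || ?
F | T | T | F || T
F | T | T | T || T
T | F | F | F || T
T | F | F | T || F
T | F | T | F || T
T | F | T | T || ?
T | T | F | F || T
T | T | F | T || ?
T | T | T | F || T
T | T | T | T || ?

T, T, F, T, T, F

Row P=F, Q=F, R=F, S=T: (Q \oplus (P \oplus ((S \lor R \lor R) \to R))) = F, (S \lor ((P \land S) \oplus S)) = T, ((Q \oplus (P \oplus ((S \lor R \lor R) \to R))) \land (S \lor ((P \land S) \oplus S))) = F, so the formula = T.
Row P=F, Q=T, R=F, S=F: (Q \oplus (P \oplus ((S \lor R \lor R) \to R))) = F, (S \lor ((P \land S) \oplus S)) = F, ((Q \oplus (P \oplus ((S \lor R \lor R) \to R))) \land (S \lor ((P \land S) \oplus S))) = F, so the formula = T.
Row P=F, Q=T, R=F, S=T: (Q \oplus (P \oplus ((S \lor R \lor R) \to R))) = T, (S \lor ((P \land S) \oplus S)) = T, ((Q \oplus (P \oplus ((S \lor R \lor R) \to R))) \land (S \lor ((P \land S) \oplus S))) = T, so the formula = F.
Row P=T, Q=F, R=T, S=T: (Q \oplus (P \oplus ((S \lor R \lor R) \to R))) = F, (S \lor ((P \land S) \oplus S)) = T, ((Q \oplus (P \oplus ((S \lor R \lor R) \to R))) \land (S \lor ((P \land S) \oplus S))) = F, so the formula = T.
Row P=T, Q=T, R=F, S=T: (Q \oplus (P \oplus ((S \lor R \lor R) \to R))) = F, (S \lor ((P \land S) \oplus S)) = T, ((Q \oplus (P \oplus ((S \lor R \lor R) \to R))) \land (S \lor ((P \land S) \oplus S))) = F, so the formula = T.
Row P=T, Q=T, R=T, S=T: (Q \oplus (P \oplus ((S \lor R \lor R) \to R))) = T, (S \lor ((P \land S) \oplus S)) = T, ((Q \oplus (P \oplus ((S \lor R \lor R) \to R))) \land (S \lor ((P \land S) \oplus S))) = T, so the formula = F.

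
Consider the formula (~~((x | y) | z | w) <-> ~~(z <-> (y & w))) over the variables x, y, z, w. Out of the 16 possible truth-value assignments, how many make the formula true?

7

x | y | z | w || φ
T | T | T | T || T
T | T | T | F || F
T | T | F | T || F
T | T | F | F || T
T | F | T | T || F
T | F | T | F || F
T | F | F | T || T
T | F | F | F || T
F | T | T | T || T
F | T | T | F || F
F | T | F | T || F
F | T | F | F || T
F | F | T | T || F
F | F | T | F || F
F | F | F | T || T
F | F | F | F || F
The formula is true on 7 of the 16 rows.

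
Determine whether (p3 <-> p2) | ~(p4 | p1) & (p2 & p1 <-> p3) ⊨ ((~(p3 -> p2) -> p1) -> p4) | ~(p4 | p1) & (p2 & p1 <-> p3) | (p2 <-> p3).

yes

p1 | p2 | p3 | p4 | φ | ψ
-- | -- | -- | -- | - | -
1  | 1  | 1  | 1  | 1 | 1
1  | 1  | 1  | 0  | 1 | 1
1  | 1  | 0  | 1  | 0 | 1
1  | 1  | 0  | 0  | 0 | 0
1  | 0  | 1  | 1  | 0 | 1
1  | 0  | 1  | 0  | 0 | 0
1  | 0  | 0  | 1  | 1 | 1
1  | 0  | 0  | 0  | 1 | 1
0  | 1  | 1  | 1  | 1 | 1
0  | 1  | 1  | 0  | 1 | 1
0  | 1  | 0  | 1  | 0 | 1
0  | 1  | 0  | 0  | 1 | 1
0  | 0  | 1  | 1  | 0 | 1
0  | 0  | 1  | 0  | 0 | 1
0  | 0  | 0  | 1  | 1 | 1
0  | 0  | 0  | 0  | 1 | 1
In every row where φ is true, ψ is also true, so φ ⊨ ψ.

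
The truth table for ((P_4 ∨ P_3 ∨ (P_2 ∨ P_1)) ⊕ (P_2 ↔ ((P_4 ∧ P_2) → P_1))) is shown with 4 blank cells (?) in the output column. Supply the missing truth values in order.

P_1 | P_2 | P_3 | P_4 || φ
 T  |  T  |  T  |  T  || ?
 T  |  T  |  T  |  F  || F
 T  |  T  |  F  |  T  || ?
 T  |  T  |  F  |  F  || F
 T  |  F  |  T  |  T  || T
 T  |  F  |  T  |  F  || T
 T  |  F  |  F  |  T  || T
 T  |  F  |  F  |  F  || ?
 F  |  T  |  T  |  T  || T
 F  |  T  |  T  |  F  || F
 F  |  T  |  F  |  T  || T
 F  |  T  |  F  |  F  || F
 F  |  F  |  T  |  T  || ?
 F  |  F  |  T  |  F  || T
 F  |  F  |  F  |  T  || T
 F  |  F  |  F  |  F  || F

F, F, T, T

Row P_1=T, P_2=T, P_3=T, P_4=T: (P_4 ∨ P_3 ∨ (P_2 ∨ P_1)) = T, (P_2 ↔ ((P_4 ∧ P_2) → P_1)) = T, so the formula = F.
Row P_1=T, P_2=T, P_3=F, P_4=T: (P_4 ∨ P_3 ∨ (P_2 ∨ P_1)) = T, (P_2 ↔ ((P_4 ∧ P_2) → P_1)) = T, so the formula = F.
Row P_1=T, P_2=F, P_3=F, P_4=F: (P_4 ∨ P_3 ∨ (P_2 ∨ P_1)) = T, (P_2 ↔ ((P_4 ∧ P_2) → P_1)) = F, so the formula = T.
Row P_1=F, P_2=F, P_3=T, P_4=T: (P_4 ∨ P_3 ∨ (P_2 ∨ P_1)) = T, (P_2 ↔ ((P_4 ∧ P_2) → P_1)) = F, so the formula = T.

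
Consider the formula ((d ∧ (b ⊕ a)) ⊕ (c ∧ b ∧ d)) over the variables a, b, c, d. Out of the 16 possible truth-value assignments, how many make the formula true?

a  b  c  d  |  ((d ∧ (b ⊕ a)) ⊕ (c ∧ b ∧ d))
T  T  T  T  |                T              
T  T  T  F  |                F              
T  T  F  T  |                F              
T  T  F  F  |                F              
T  F  T  T  |                T              
T  F  T  F  |                F              
T  F  F  T  |                T              
T  F  F  F  |                F              
F  T  T  T  |                F              
F  T  T  F  |                F              
F  T  F  T  |                T              
F  T  F  F  |                F              
F  F  T  T  |                F              
F  F  T  F  |                F              
F  F  F  T  |                F              
F  F  F  F  |                F              
The formula is true on 4 of the 16 rows.

4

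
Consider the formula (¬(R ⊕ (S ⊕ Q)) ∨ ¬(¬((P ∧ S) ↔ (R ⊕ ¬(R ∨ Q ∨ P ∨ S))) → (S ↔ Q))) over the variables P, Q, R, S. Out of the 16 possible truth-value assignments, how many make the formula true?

9

P | Q | R | S | φ
- | - | - | - | -
1 | 1 | 1 | 1 | 0
1 | 1 | 1 | 0 | 1
1 | 1 | 0 | 1 | 1
1 | 1 | 0 | 0 | 0
1 | 0 | 1 | 1 | 1
1 | 0 | 1 | 0 | 0
1 | 0 | 0 | 1 | 1
1 | 0 | 0 | 0 | 1
0 | 1 | 1 | 1 | 0
0 | 1 | 1 | 0 | 1
0 | 1 | 0 | 1 | 1
0 | 1 | 0 | 0 | 0
0 | 0 | 1 | 1 | 1
0 | 0 | 1 | 0 | 0
0 | 0 | 0 | 1 | 0
0 | 0 | 0 | 0 | 1
The formula is true on 9 of the 16 rows.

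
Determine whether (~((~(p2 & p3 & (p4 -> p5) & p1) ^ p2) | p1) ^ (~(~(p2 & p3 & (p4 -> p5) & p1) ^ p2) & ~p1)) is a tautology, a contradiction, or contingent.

contradiction

p1 | p2 | p3 | p4 | p5 | φ
-- | -- | -- | -- | -- | -
1  | 1  | 1  | 1  | 1  | 0
1  | 1  | 1  | 1  | 0  | 0
1  | 1  | 1  | 0  | 1  | 0
1  | 1  | 1  | 0  | 0  | 0
1  | 1  | 0  | 1  | 1  | 0
1  | 1  | 0  | 1  | 0  | 0
1  | 1  | 0  | 0  | 1  | 0
1  | 1  | 0  | 0  | 0  | 0
1  | 0  | 1  | 1  | 1  | 0
1  | 0  | 1  | 1  | 0  | 0
1  | 0  | 1  | 0  | 1  | 0
1  | 0  | 1  | 0  | 0  | 0
1  | 0  | 0  | 1  | 1  | 0
1  | 0  | 0  | 1  | 0  | 0
1  | 0  | 0  | 0  | 1  | 0
1  | 0  | 0  | 0  | 0  | 0
0  | 1  | 1  | 1  | 1  | 0
0  | 1  | 1  | 1  | 0  | 0
0  | 1  | 1  | 0  | 1  | 0
0  | 1  | 1  | 0  | 0  | 0
0  | 1  | 0  | 1  | 1  | 0
0  | 1  | 0  | 1  | 0  | 0
0  | 1  | 0  | 0  | 1  | 0
0  | 1  | 0  | 0  | 0  | 0
0  | 0  | 1  | 1  | 1  | 0
0  | 0  | 1  | 1  | 0  | 0
0  | 0  | 1  | 0  | 1  | 0
0  | 0  | 1  | 0  | 0  | 0
0  | 0  | 0  | 1  | 1  | 0
0  | 0  | 0  | 1  | 0  | 0
0  | 0  | 0  | 0  | 1  | 0
0  | 0  | 0  | 0  | 0  | 0
Every row is 0, so the formula is a contradiction.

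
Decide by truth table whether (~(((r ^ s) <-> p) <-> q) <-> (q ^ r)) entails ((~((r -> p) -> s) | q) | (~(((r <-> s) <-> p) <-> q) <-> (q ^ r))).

no

p  q  r  s  |  φ  ψ
F  F  F  F  |  F  T
F  F  F  T  |  T  F
F  F  T  F  |  F  T
F  F  T  T  |  T  F
F  T  F  F  |  F  T
F  T  F  T  |  T  T
F  T  T  F  |  F  T
F  T  T  T  |  T  T
T  F  F  F  |  T  T
T  F  F  T  |  F  T
T  F  T  F  |  T  T
T  F  T  T  |  F  T
T  T  F  F  |  T  T
T  T  F  T  |  F  T
T  T  T  F  |  T  T
T  T  T  T  |  F  T
At p=F, q=F, r=F, s=T we have φ true but ψ false, so φ does not entail ψ.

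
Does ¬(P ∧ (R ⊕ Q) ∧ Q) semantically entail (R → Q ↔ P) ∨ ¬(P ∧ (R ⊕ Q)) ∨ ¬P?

P  Q  R  |  φ  ψ
T  T  T  |  T  T
T  T  F  |  F  T
T  F  T  |  T  F
T  F  F  |  T  T
F  T  T  |  T  T
F  T  F  |  T  T
F  F  T  |  T  T
F  F  F  |  T  T
At P=T, Q=F, R=T we have φ true but ψ false, so φ does not entail ψ.

no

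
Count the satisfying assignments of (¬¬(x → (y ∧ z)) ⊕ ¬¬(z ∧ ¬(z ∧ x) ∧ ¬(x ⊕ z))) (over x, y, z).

x  y  z  |  (y ∧ z)  (x → (y ∧ z))  ¬(x → (y ∧ z))  ¬¬(x → (y ∧ z))  (z ∧ x)  ¬(z ∧ x)  (x ⊕ z)  ¬(x ⊕ z)  (z ∧ ¬(z ∧ x) ∧ ¬(x ⊕ z))  ¬(z ∧ ¬(z ∧ x) ∧ ¬(x ⊕ z))  ¬¬(z ∧ ¬(z ∧ x) ∧ ¬(x ⊕ z))  φ
1  1  1  |     1           1              0                1            1        0         0        1                  0                          1                            0               1
1  1  0  |     0           0              1                0            0        1         1        0                  0                          1                            0               0
1  0  1  |     0           0              1                0            1        0         0        1                  0                          1                            0               0
1  0  0  |     0           0              1                0            0        1         1        0                  0                          1                            0               0
0  1  1  |     1           1              0                1            0        1         1        0                  0                          1                            0               1
0  1  0  |     0           1              0                1            0        1         0        1                  0                          1                            0               1
0  0  1  |     0           1              0                1            0        1         1        0                  0                          1                            0               1
0  0  0  |     0           1              0                1            0        1         0        1                  0                          1                            0               1
The formula is true on 5 of the 8 rows.

5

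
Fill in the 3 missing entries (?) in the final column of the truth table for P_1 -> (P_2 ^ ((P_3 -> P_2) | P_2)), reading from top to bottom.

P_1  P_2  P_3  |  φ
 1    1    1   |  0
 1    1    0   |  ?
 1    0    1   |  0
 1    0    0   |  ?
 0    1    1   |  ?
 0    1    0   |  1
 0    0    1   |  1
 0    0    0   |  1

Row P_1=1, P_2=1, P_3=0: (P_2 ^ ((P_3 -> P_2) | P_2)) = 0, so the formula = 0.
Row P_1=1, P_2=0, P_3=0: (P_2 ^ ((P_3 -> P_2) | P_2)) = 1, so the formula = 1.
Row P_1=0, P_2=1, P_3=1: (P_2 ^ ((P_3 -> P_2) | P_2)) = 0, so the formula = 1.

0, 1, 1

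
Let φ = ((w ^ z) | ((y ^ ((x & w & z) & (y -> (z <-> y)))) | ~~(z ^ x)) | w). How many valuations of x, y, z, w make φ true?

15

x | y | z | w || φ
T | T | T | T || T
T | T | T | F || T
T | T | F | T || T
T | T | F | F || T
T | F | T | T || T
T | F | T | F || T
T | F | F | T || T
T | F | F | F || T
F | T | T | T || T
F | T | T | F || T
F | T | F | T || T
F | T | F | F || T
F | F | T | T || T
F | F | T | F || T
F | F | F | T || T
F | F | F | F || F
The formula is true on 15 of the 16 rows.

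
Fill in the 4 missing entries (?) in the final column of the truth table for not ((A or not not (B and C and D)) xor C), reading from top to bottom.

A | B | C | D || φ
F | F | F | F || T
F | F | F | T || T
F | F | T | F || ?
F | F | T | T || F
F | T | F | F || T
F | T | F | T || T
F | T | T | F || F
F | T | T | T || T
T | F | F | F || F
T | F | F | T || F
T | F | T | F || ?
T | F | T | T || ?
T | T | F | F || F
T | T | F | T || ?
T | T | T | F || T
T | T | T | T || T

F, T, T, F

Row A=F, B=F, C=T, D=F: (A or not not (B and C and D)) = F, ((A or not not (B and C and D)) xor C) = T, so the formula = F.
Row A=T, B=F, C=T, D=F: (A or not not (B and C and D)) = T, ((A or not not (B and C and D)) xor C) = F, so the formula = T.
Row A=T, B=F, C=T, D=T: (A or not not (B and C and D)) = T, ((A or not not (B and C and D)) xor C) = F, so the formula = T.
Row A=T, B=T, C=F, D=T: (A or not not (B and C and D)) = T, ((A or not not (B and C and D)) xor C) = T, so the formula = F.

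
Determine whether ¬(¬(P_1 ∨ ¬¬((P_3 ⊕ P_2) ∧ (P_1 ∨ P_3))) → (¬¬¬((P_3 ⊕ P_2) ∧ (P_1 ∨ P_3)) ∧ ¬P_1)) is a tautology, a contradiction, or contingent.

contradiction

P_1 | P_2 | P_3 || (P_3 ⊕ P_2) | (P_1 ∨ P_3) | ((P_3 ⊕ P_2) ∧ (P_1 ∨ P_3)) | ¬((P_3 ⊕ P_2) ∧ (P_1 ∨ P_3)) | ¬P_1 | φ
 T  |  T  |  T  ||      F      |      T      |              F              |              T               |  F   | F
 T  |  T  |  F  ||      T      |      T      |              T              |              F               |  F   | F
 T  |  F  |  T  ||      T      |      T      |              T              |              F               |  F   | F
 T  |  F  |  F  ||      F      |      T      |              F              |              T               |  F   | F
 F  |  T  |  T  ||      F      |      T      |              F              |              T               |  T   | F
 F  |  T  |  F  ||      T      |      F      |              F              |              T               |  T   | F
 F  |  F  |  T  ||      T      |      T      |              T              |              F               |  T   | F
 F  |  F  |  F  ||      F      |      F      |              F              |              T               |  T   | F
Every row is F, so the formula is a contradiction.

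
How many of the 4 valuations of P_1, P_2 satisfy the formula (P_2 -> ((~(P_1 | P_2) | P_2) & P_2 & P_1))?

3

 P_1    P_2      (P_1 | P_2)  ~(P_1 | P_2)  (~(P_1 | P_2) | P_2)    φ  
False  False        False         True              True           True
False   True         True        False              True          False
 True  False         True        False             False           True
 True   True         True        False              True           True
The formula is true on 3 of the 4 rows.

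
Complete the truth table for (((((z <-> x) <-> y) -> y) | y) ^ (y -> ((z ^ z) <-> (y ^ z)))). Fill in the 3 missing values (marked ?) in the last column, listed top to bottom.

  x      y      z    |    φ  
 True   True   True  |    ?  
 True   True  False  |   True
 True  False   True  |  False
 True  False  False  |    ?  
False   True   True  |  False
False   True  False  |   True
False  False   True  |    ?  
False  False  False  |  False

False, True, True

Row x=True, y=True, z=True: ((((z <-> x) <-> y) -> y) | y) = True, (y -> ((z ^ z) <-> (y ^ z))) = True, so the formula = False.
Row x=True, y=False, z=False: ((((z <-> x) <-> y) -> y) | y) = False, (y -> ((z ^ z) <-> (y ^ z))) = True, so the formula = True.
Row x=False, y=False, z=True: ((((z <-> x) <-> y) -> y) | y) = False, (y -> ((z ^ z) <-> (y ^ z))) = True, so the formula = True.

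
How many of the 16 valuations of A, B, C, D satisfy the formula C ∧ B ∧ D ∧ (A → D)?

2

A  B  C  D  |  (C ∧ B ∧ D ∧ (A → D))
T  T  T  T  |            T          
T  T  T  F  |            F          
T  T  F  T  |            F          
T  T  F  F  |            F          
T  F  T  T  |            F          
T  F  T  F  |            F          
T  F  F  T  |            F          
T  F  F  F  |            F          
F  T  T  T  |            T          
F  T  T  F  |            F          
F  T  F  T  |            F          
F  T  F  F  |            F          
F  F  T  T  |            F          
F  F  T  F  |            F          
F  F  F  T  |            F          
F  F  F  F  |            F          
The formula is true on 2 of the 16 rows.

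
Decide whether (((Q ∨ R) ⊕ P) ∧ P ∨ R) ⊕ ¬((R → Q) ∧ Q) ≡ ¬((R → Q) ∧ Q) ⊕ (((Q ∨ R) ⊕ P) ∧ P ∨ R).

equivalent

  P   |   Q   |   R   ||   φ   |   ψ  
False | False | False ||  True |  True
False | False |  True || False | False
False |  True | False || False | False
False |  True |  True ||  True |  True
 True | False | False || False | False
 True | False |  True || False | False
 True |  True | False || False | False
 True |  True |  True ||  True |  True
The columns for φ and ψ agree on every row, so they are logically equivalent.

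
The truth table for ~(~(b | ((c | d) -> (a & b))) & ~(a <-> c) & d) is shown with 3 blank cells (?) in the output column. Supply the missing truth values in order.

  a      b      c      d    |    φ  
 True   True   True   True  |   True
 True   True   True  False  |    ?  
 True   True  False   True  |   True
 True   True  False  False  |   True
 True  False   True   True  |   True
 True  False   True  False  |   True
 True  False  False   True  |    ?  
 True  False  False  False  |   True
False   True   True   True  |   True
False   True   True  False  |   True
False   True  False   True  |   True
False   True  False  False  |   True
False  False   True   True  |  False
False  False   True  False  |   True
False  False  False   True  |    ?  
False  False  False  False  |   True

Row a=True, b=True, c=True, d=False: ~(b | ((c | d) -> (a & b))) = False, ~(a <-> c) = False, (~(b | ((c | d) -> (a & b))) & ~(a <-> c) & d) = False, so the formula = True.
Row a=True, b=False, c=False, d=True: ~(b | ((c | d) -> (a & b))) = True, ~(a <-> c) = True, (~(b | ((c | d) -> (a & b))) & ~(a <-> c) & d) = True, so the formula = False.
Row a=False, b=False, c=False, d=True: ~(b | ((c | d) -> (a & b))) = True, ~(a <-> c) = False, (~(b | ((c | d) -> (a & b))) & ~(a <-> c) & d) = False, so the formula = True.

True, False, True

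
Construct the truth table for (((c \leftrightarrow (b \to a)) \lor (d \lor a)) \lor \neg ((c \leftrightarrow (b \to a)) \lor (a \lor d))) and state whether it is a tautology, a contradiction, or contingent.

  a   |   b   |   c   |   d   |   φ  
----- | ----- | ----- | ----- | -----
False | False | False | False |  True
False | False | False |  True |  True
False | False |  True | False |  True
False | False |  True |  True |  True
False |  True | False | False |  True
False |  True | False |  True |  True
False |  True |  True | False |  True
False |  True |  True |  True |  True
 True | False | False | False |  True
 True | False | False |  True |  True
 True | False |  True | False |  True
 True | False |  True |  True |  True
 True |  True | False | False |  True
 True |  True | False |  True |  True
 True |  True |  True | False |  True
 True |  True |  True |  True |  True
Every row is True, so the formula is a tautology.

tautology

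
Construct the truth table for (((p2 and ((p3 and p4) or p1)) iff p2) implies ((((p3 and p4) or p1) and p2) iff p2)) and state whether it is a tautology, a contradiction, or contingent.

p1 | p2 | p3 | p4 || φ
T  | T  | T  | T  || T
T  | T  | T  | F  || T
T  | T  | F  | T  || T
T  | T  | F  | F  || T
T  | F  | T  | T  || T
T  | F  | T  | F  || T
T  | F  | F  | T  || T
T  | F  | F  | F  || T
F  | T  | T  | T  || T
F  | T  | T  | F  || T
F  | T  | F  | T  || T
F  | T  | F  | F  || T
F  | F  | T  | T  || T
F  | F  | T  | F  || T
F  | F  | F  | T  || T
F  | F  | F  | F  || T
Every row is T, so the formula is a tautology.

tautology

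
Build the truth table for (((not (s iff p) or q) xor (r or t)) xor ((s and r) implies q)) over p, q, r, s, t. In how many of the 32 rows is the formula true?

20

p | q | r | s | t | φ
- | - | - | - | - | -
1 | 1 | 1 | 1 | 1 | 1
1 | 1 | 1 | 1 | 0 | 1
1 | 1 | 1 | 0 | 1 | 1
1 | 1 | 1 | 0 | 0 | 1
1 | 1 | 0 | 1 | 1 | 1
1 | 1 | 0 | 1 | 0 | 0
1 | 1 | 0 | 0 | 1 | 1
1 | 1 | 0 | 0 | 0 | 0
1 | 0 | 1 | 1 | 1 | 1
1 | 0 | 1 | 1 | 0 | 1
1 | 0 | 1 | 0 | 1 | 1
1 | 0 | 1 | 0 | 0 | 1
1 | 0 | 0 | 1 | 1 | 0
1 | 0 | 0 | 1 | 0 | 1
1 | 0 | 0 | 0 | 1 | 1
1 | 0 | 0 | 0 | 0 | 0
0 | 1 | 1 | 1 | 1 | 1
0 | 1 | 1 | 1 | 0 | 1
0 | 1 | 1 | 0 | 1 | 1
0 | 1 | 1 | 0 | 0 | 1
0 | 1 | 0 | 1 | 1 | 1
0 | 1 | 0 | 1 | 0 | 0
0 | 1 | 0 | 0 | 1 | 1
0 | 1 | 0 | 0 | 0 | 0
0 | 0 | 1 | 1 | 1 | 0
0 | 0 | 1 | 1 | 0 | 0
0 | 0 | 1 | 0 | 1 | 0
0 | 0 | 1 | 0 | 0 | 0
0 | 0 | 0 | 1 | 1 | 1
0 | 0 | 0 | 1 | 0 | 0
0 | 0 | 0 | 0 | 1 | 0
0 | 0 | 0 | 0 | 0 | 1
The formula is true on 20 of the 32 rows.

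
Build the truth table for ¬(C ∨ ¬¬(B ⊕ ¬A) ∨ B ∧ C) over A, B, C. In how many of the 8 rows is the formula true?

A | B | C || ¬(C ∨ ¬¬(B ⊕ ¬A) ∨ (B ∧ C))
1 | 1 | 1 ||              0             
1 | 1 | 0 ||              0             
1 | 0 | 1 ||              0             
1 | 0 | 0 ||              1             
0 | 1 | 1 ||              0             
0 | 1 | 0 ||              1             
0 | 0 | 1 ||              0             
0 | 0 | 0 ||              0             
The formula is true on 2 of the 8 rows.

2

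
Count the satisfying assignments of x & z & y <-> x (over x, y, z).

5

x  y  z  |  ((x & z & y) <-> x)
F  F  F  |           T         
F  F  T  |           T         
F  T  F  |           T         
F  T  T  |           T         
T  F  F  |           F         
T  F  T  |           F         
T  T  F  |           F         
T  T  T  |           T         
The formula is true on 5 of the 8 rows.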